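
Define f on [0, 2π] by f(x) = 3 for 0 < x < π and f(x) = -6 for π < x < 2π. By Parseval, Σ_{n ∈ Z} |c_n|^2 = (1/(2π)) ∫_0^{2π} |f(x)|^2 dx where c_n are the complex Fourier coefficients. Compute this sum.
Σ |c_n|^2 = 45/2

Parseval equates the L^2 energy of f (normalised by 1/(2π)) with the ℓ^2 sum of its Fourier coefficients: (1/(2π)) ∫_0^{2π} |f|^2 = Σ |c_n|^2.
Compute the left side: (1/(2π)) [∫_0^π 3^2 dx + ∫_π^{2π} (-6)^2 dx] = (1/(2π)) · (9π + 36π) = (9 + 36)/2 = 45/2.
So Σ_{n ∈ Z} |c_n|^2 = 45/2.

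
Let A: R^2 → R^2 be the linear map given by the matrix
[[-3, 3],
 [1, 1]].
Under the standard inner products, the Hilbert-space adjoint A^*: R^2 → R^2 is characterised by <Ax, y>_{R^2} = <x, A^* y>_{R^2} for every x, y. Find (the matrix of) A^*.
A^* = A^T =
[[-3, 1],
 [3, 1]]

For real matrices with standard dot products, the defining identity <Ax, y> = <x, A^* y> gives (Ax)^T y = x^T (A^*) y, i.e. x^T A^T y = x^T (A^*) y. Since this holds for all x, y, we must have A^* = A^T. Therefore
A^* =
[[-3, 1],
 [3, 1]].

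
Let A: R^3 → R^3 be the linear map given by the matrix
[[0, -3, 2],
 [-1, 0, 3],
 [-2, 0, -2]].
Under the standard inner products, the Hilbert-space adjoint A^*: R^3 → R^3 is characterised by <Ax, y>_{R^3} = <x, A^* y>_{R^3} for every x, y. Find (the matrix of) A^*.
A^* = A^T =
[[0, -1, -2],
 [-3, 0, 0],
 [2, 3, -2]]

For real matrices with standard dot products, the defining identity <Ax, y> = <x, A^* y> gives (Ax)^T y = x^T (A^*) y, i.e. x^T A^T y = x^T (A^*) y. Since this holds for all x, y, we must have A^* = A^T. Therefore
A^* =
[[0, -1, -2],
 [-3, 0, 0],
 [2, 3, -2]].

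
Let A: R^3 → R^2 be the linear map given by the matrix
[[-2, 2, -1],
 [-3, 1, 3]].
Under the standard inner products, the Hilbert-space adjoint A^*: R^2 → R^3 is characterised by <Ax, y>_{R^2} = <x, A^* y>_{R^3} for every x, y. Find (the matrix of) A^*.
A^* = A^T =
[[-2, -3],
 [2, 1],
 [-1, 3]]

For real matrices with standard dot products, the defining identity <Ax, y> = <x, A^* y> gives (Ax)^T y = x^T (A^*) y, i.e. x^T A^T y = x^T (A^*) y. Since this holds for all x, y, we must have A^* = A^T. Therefore
A^* =
[[-2, -3],
 [2, 1],
 [-1, 3]].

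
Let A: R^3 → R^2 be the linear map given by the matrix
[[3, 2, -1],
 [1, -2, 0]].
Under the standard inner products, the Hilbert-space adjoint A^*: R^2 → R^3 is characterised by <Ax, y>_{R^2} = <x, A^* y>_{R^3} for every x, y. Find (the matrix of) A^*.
A^* = A^T =
[[3, 1],
 [2, -2],
 [-1, 0]]

For real matrices with standard dot products, the defining identity <Ax, y> = <x, A^* y> gives (Ax)^T y = x^T (A^*) y, i.e. x^T A^T y = x^T (A^*) y. Since this holds for all x, y, we must have A^* = A^T. Therefore
A^* =
[[3, 1],
 [2, -2],
 [-1, 0]].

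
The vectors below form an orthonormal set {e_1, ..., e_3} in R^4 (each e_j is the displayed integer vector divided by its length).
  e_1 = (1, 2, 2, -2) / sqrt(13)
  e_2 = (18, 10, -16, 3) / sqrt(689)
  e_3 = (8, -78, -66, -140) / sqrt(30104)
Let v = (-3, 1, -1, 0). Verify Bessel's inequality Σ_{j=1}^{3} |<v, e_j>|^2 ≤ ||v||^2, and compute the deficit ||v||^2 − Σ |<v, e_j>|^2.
Σ |<v, e_j>|^2 = 133/71; ||v||^2 = 11; deficit = 648/71

Write each e_j = u_j / sqrt(<u_j, u_j>) where u_j is the displayed integer vector. Then <v, e_j> = <v, u_j> / sqrt(<u_j, u_j>), so |<v, e_j>|^2 = <v, u_j>^2 / <u_j, u_j>.
Coefficients: <v, e_1> = -3/sqrt(13), <v, e_2> = -28/sqrt(689), <v, e_3> = -36/sqrt(30104).
Square and sum: Σ |<v, e_j>|^2 = 133/71.
Compute ||v||^2 = v·v = 11.
Deficit = 11 − 133/71 = 648/71 ≥ 0, confirming Bessel's inequality. (The deficit equals ||v − Σ <v,e_j> e_j||^2, the squared distance from v to span{e_j}.)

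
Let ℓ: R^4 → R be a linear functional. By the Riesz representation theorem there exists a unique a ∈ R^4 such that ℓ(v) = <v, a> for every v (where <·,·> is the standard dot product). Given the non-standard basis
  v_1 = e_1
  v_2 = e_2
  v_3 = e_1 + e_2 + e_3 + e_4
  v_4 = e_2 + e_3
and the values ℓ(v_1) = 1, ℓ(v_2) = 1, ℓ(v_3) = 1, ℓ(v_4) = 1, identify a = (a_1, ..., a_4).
a = (1, 1, 0, -1)

Write a = (a_1, ..., a_4) in the standard basis. For each basis vector v_i, ℓ(v_i) = <v_i, a> is a linear equation in the a_j's. Collect the n equations into a matrix system V a = ℓ, where row i of V is v_i (expressed in the standard basis). Since V is invertible (lower-triangular with 1s on the diagonal, up to permutation), solve by back-substitution:
  V =
[[1, 0, 0, 0],
 [0, 1, 0, 0],
 [1, 1, 1, 1],
 [0, 1, 1, 0]]
  V a = (1, 1, 1, 1)
Solving gives a = (1, 1, 0, -1).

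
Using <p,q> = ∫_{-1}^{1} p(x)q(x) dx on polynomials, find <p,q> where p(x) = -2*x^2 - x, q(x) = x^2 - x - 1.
<p,q> = 6/5

Expand the product: p(x)·q(x) = -2*x^4 + x^3 + 3*x^2 + x.
∫_{-1}^{1} of each monomial x^k gives [2/(k+1) if k even, 0 if k odd]. Integrating term-by-term (or equivalently evaluating the antiderivative F(x) = -2*x^5/5 + x^4/4 + x^3 + x^2/2 at the endpoints):
  F(1) − F(−1) = 27/20 − (3/20) = 6/5.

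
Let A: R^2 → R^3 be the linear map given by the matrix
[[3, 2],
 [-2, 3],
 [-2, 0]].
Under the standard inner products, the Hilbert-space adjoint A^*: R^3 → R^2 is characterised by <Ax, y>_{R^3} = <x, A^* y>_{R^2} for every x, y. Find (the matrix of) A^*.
A^* = A^T =
[[3, -2, -2],
 [2, 3, 0]]

For real matrices with standard dot products, the defining identity <Ax, y> = <x, A^* y> gives (Ax)^T y = x^T (A^*) y, i.e. x^T A^T y = x^T (A^*) y. Since this holds for all x, y, we must have A^* = A^T. Therefore
A^* =
[[3, -2, -2],
 [2, 3, 0]].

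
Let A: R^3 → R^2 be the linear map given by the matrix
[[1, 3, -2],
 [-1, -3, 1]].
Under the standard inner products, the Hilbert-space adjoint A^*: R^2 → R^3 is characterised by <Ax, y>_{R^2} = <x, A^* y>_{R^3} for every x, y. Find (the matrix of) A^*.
A^* = A^T =
[[1, -1],
 [3, -3],
 [-2, 1]]

For real matrices with standard dot products, the defining identity <Ax, y> = <x, A^* y> gives (Ax)^T y = x^T (A^*) y, i.e. x^T A^T y = x^T (A^*) y. Since this holds for all x, y, we must have A^* = A^T. Therefore
A^* =
[[1, -1],
 [3, -3],
 [-2, 1]].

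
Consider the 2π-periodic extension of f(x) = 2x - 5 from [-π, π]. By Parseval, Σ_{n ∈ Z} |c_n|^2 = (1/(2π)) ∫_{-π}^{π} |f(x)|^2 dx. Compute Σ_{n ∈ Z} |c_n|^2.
Σ |c_n|^2 = 4π^2/3 + 25

Expand and integrate term by term over [-π, π]:
  ∫ (2x)^2 dx = 4·(2π^3/3); ∫ 2·2·(-5)·x dx = 0 (odd integrand); ∫ (-5)^2 dx = 25·2π.
So (1/(2π)) ∫_{-π}^{π} (2x - 5)^2 dx = 4π^2/3 + 25 = 4π^2/3 + 25.
Parseval ⇒ Σ |c_n|^2 = 4π^2/3 + 25.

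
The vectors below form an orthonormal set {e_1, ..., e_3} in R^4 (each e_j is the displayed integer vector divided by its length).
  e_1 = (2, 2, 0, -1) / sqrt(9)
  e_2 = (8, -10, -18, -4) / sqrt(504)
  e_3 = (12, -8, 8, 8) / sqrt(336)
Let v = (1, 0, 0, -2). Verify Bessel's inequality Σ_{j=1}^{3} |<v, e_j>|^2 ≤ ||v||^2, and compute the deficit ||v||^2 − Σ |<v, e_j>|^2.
Σ |<v, e_j>|^2 = 7/3; ||v||^2 = 5; deficit = 8/3

Write each e_j = u_j / sqrt(<u_j, u_j>) where u_j is the displayed integer vector. Then <v, e_j> = <v, u_j> / sqrt(<u_j, u_j>), so |<v, e_j>|^2 = <v, u_j>^2 / <u_j, u_j>.
Coefficients: <v, e_1> = 4/sqrt(9), <v, e_2> = 16/sqrt(504), <v, e_3> = -4/sqrt(336).
Square and sum: Σ |<v, e_j>|^2 = 7/3.
Compute ||v||^2 = v·v = 5.
Deficit = 5 − 7/3 = 8/3 ≥ 0, confirming Bessel's inequality. (The deficit equals ||v − Σ <v,e_j> e_j||^2, the squared distance from v to span{e_j}.)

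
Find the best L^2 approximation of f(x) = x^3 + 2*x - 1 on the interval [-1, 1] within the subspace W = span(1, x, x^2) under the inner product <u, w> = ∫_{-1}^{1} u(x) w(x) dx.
g(x) = 13*x/5 - 1

The best approximation g ∈ W is the orthogonal projection of f onto W. Writing g = a_0 + a_1 x + a_2 x^2, the coefficients solve the normal equations G · a = b where
  G_{ij} = <φ_i, φ_j> and b_i = <f, φ_i>, with φ_0 = 1, φ_1 = x, φ_2 = x^2.
G =
  [2, 0, 2/3]
  [0, 2/3, 0]
  [2/3, 0, 2/5],
b = (-2, 26/15, -2/3).
Solving gives a_0 = -1, a_1 = 13/5, a_2 = 0, so
  g(x) = 13*x/5 - 1.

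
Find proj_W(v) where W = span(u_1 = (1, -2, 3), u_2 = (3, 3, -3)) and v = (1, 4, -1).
proj_W(v) = (19/13, 28/13, -31/13)

Set up U = [u_1 | ... | u_2] ∈ R^(3×2). The projector onto W = col(U) is P = U (U^T U)^(-1) U^T.
Compute U^T U =
  [14, -12]
  [-12, 27],
and U^T v = (-10, 18).
Solve U^T U · c = U^T v for the coefficients: c = (-3/13, 22/39). The projection is proj_W(v) = U c.
Check: (v - proj_W(v)) · u_1 = 0  (should be 0).
Check: (v - proj_W(v)) · u_2 = 0  (should be 0).
Result: proj_W(v) = (19/13, 28/13, -31/13).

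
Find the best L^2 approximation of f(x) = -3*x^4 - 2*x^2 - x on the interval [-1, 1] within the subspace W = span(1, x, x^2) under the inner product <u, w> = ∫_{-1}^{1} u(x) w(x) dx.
g(x) = -32*x^2/7 - x + 9/35

The best approximation g ∈ W is the orthogonal projection of f onto W. Writing g = a_0 + a_1 x + a_2 x^2, the coefficients solve the normal equations G · a = b where
  G_{ij} = <φ_i, φ_j> and b_i = <f, φ_i>, with φ_0 = 1, φ_1 = x, φ_2 = x^2.
G =
  [2, 0, 2/3]
  [0, 2/3, 0]
  [2/3, 0, 2/5],
b = (-38/15, -2/3, -58/35).
Solving gives a_0 = 9/35, a_1 = -1, a_2 = -32/7, so
  g(x) = -32*x^2/7 - x + 9/35.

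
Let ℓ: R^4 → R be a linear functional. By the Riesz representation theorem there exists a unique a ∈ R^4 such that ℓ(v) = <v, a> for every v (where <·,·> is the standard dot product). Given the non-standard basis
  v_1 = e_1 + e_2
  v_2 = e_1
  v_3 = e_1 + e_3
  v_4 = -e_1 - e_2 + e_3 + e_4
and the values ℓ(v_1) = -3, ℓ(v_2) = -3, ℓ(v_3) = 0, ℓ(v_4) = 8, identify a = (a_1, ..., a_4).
a = (-3, 0, 3, 2)

Write a = (a_1, ..., a_4) in the standard basis. For each basis vector v_i, ℓ(v_i) = <v_i, a> is a linear equation in the a_j's. Collect the n equations into a matrix system V a = ℓ, where row i of V is v_i (expressed in the standard basis). Since V is invertible (lower-triangular with 1s on the diagonal, up to permutation), solve by back-substitution:
  V =
[[1, 1, 0, 0],
 [1, 0, 0, 0],
 [1, 0, 1, 0],
 [-1, -1, 1, 1]]
  V a = (-3, -3, 0, 8)
Solving gives a = (-3, 0, 3, 2).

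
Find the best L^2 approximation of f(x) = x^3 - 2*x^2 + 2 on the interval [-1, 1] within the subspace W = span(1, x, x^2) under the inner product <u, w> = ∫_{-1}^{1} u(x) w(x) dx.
g(x) = -2*x^2 + 3*x/5 + 2

The best approximation g ∈ W is the orthogonal projection of f onto W. Writing g = a_0 + a_1 x + a_2 x^2, the coefficients solve the normal equations G · a = b where
  G_{ij} = <φ_i, φ_j> and b_i = <f, φ_i>, with φ_0 = 1, φ_1 = x, φ_2 = x^2.
G =
  [2, 0, 2/3]
  [0, 2/3, 0]
  [2/3, 0, 2/5],
b = (8/3, 2/5, 8/15).
Solving gives a_0 = 2, a_1 = 3/5, a_2 = -2, so
  g(x) = -2*x^2 + 3*x/5 + 2.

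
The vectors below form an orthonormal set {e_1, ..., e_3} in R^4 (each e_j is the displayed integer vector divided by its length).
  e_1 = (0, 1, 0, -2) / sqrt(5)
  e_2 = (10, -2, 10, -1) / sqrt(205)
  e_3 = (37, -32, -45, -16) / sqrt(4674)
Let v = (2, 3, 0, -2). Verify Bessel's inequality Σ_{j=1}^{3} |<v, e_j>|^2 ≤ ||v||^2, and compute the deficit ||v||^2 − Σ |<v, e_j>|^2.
Σ |<v, e_j>|^2 = 631/57; ||v||^2 = 17; deficit = 338/57

Write each e_j = u_j / sqrt(<u_j, u_j>) where u_j is the displayed integer vector. Then <v, e_j> = <v, u_j> / sqrt(<u_j, u_j>), so |<v, e_j>|^2 = <v, u_j>^2 / <u_j, u_j>.
Coefficients: <v, e_1> = 7/sqrt(5), <v, e_2> = 16/sqrt(205), <v, e_3> = 10/sqrt(4674).
Square and sum: Σ |<v, e_j>|^2 = 631/57.
Compute ||v||^2 = v·v = 17.
Deficit = 17 − 631/57 = 338/57 ≥ 0, confirming Bessel's inequality. (The deficit equals ||v − Σ <v,e_j> e_j||^2, the squared distance from v to span{e_j}.)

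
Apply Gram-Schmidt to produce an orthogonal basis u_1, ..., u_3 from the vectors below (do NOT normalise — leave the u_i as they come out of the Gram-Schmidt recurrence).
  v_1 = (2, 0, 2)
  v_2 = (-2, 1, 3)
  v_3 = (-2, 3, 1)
Orthogonal basis:
  u_1 = (2, 0, 2)
  u_2 = (-5/2, 1, 5/2)
  u_3 = (4/9, 20/9, -4/9)

Apply the Gram-Schmidt recurrence
  u_1 = v_1
  u_i = v_i − Σ_{j<i} ((v_i · u_j) / (u_j · u_j)) · u_j.

Step by step this gives:
  u_1 = (2, 0, 2)
  u_2 = (-5/2, 1, 5/2)
  u_3 = (4/9, 20/9, -4/9)

Orthogonality check:
  u_2 · u_1 = 0 (should be 0)
  u_3 · u_1 = 0 (should be 0)
  u_3 · u_2 = 0 (should be 0)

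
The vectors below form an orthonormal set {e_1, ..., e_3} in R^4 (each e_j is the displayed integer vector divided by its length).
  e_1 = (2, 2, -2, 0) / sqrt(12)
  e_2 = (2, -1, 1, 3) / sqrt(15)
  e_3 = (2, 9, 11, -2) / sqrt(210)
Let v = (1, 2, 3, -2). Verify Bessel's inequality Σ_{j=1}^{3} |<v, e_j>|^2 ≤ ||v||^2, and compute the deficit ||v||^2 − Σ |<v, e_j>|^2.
Σ |<v, e_j>|^2 = 225/14; ||v||^2 = 18; deficit = 27/14

Write each e_j = u_j / sqrt(<u_j, u_j>) where u_j is the displayed integer vector. Then <v, e_j> = <v, u_j> / sqrt(<u_j, u_j>), so |<v, e_j>|^2 = <v, u_j>^2 / <u_j, u_j>.
Coefficients: <v, e_1> = 0/sqrt(12), <v, e_2> = -3/sqrt(15), <v, e_3> = 57/sqrt(210).
Square and sum: Σ |<v, e_j>|^2 = 225/14.
Compute ||v||^2 = v·v = 18.
Deficit = 18 − 225/14 = 27/14 ≥ 0, confirming Bessel's inequality. (The deficit equals ||v − Σ <v,e_j> e_j||^2, the squared distance from v to span{e_j}.)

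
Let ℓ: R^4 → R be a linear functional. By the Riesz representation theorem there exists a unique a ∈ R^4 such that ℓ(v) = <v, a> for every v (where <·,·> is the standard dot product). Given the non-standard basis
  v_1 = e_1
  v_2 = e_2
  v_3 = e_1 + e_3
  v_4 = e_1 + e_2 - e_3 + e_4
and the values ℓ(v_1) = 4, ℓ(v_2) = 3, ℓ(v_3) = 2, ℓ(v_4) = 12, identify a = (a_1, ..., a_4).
a = (4, 3, -2, 3)

Write a = (a_1, ..., a_4) in the standard basis. For each basis vector v_i, ℓ(v_i) = <v_i, a> is a linear equation in the a_j's. Collect the n equations into a matrix system V a = ℓ, where row i of V is v_i (expressed in the standard basis). Since V is invertible (lower-triangular with 1s on the diagonal, up to permutation), solve by back-substitution:
  V =
[[1, 0, 0, 0],
 [0, 1, 0, 0],
 [1, 0, 1, 0],
 [1, 1, -1, 1]]
  V a = (4, 3, 2, 12)
Solving gives a = (4, 3, -2, 3).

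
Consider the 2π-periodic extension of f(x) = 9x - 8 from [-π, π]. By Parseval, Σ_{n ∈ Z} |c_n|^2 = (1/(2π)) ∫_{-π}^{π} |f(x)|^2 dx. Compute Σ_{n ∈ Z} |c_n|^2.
Σ |c_n|^2 = 27π^2 + 64

Expand and integrate term by term over [-π, π]:
  ∫ (9x)^2 dx = 81·(2π^3/3); ∫ 2·9·(-8)·x dx = 0 (odd integrand); ∫ (-8)^2 dx = 64·2π.
So (1/(2π)) ∫_{-π}^{π} (9x - 8)^2 dx = 81π^2/3 + 64 = 27π^2 + 64.
Parseval ⇒ Σ |c_n|^2 = 27π^2 + 64.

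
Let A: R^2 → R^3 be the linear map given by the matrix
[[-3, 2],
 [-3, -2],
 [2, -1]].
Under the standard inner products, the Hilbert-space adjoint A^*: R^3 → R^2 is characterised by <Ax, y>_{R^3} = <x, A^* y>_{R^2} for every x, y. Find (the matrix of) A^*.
A^* = A^T =
[[-3, -3, 2],
 [2, -2, -1]]

For real matrices with standard dot products, the defining identity <Ax, y> = <x, A^* y> gives (Ax)^T y = x^T (A^*) y, i.e. x^T A^T y = x^T (A^*) y. Since this holds for all x, y, we must have A^* = A^T. Therefore
A^* =
[[-3, -3, 2],
 [2, -2, -1]].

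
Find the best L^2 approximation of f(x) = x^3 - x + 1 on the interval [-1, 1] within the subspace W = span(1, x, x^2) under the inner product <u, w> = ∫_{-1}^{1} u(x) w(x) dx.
g(x) = 1 - 2*x/5

The best approximation g ∈ W is the orthogonal projection of f onto W. Writing g = a_0 + a_1 x + a_2 x^2, the coefficients solve the normal equations G · a = b where
  G_{ij} = <φ_i, φ_j> and b_i = <f, φ_i>, with φ_0 = 1, φ_1 = x, φ_2 = x^2.
G =
  [2, 0, 2/3]
  [0, 2/3, 0]
  [2/3, 0, 2/5],
b = (2, -4/15, 2/3).
Solving gives a_0 = 1, a_1 = -2/5, a_2 = 0, so
  g(x) = 1 - 2*x/5.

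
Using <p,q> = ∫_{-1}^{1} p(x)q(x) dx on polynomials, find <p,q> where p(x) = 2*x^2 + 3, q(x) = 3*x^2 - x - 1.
<p,q> = 16/15

Expand the product: p(x)·q(x) = 6*x^4 - 2*x^3 + 7*x^2 - 3*x - 3.
∫_{-1}^{1} of each monomial x^k gives [2/(k+1) if k even, 0 if k odd]. Integrating term-by-term (or equivalently evaluating the antiderivative F(x) = 6*x^5/5 - x^4/2 + 7*x^3/3 - 3*x^2/2 - 3*x at the endpoints):
  F(1) − F(−1) = -22/15 − (-38/15) = 16/15.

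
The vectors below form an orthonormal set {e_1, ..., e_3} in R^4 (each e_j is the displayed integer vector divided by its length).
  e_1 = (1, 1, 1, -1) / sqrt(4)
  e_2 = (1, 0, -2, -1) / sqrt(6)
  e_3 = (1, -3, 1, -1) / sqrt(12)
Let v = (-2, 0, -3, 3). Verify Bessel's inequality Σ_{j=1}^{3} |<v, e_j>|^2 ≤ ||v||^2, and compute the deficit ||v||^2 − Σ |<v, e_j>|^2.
Σ |<v, e_j>|^2 = 43/2; ||v||^2 = 22; deficit = 1/2

Write each e_j = u_j / sqrt(<u_j, u_j>) where u_j is the displayed integer vector. Then <v, e_j> = <v, u_j> / sqrt(<u_j, u_j>), so |<v, e_j>|^2 = <v, u_j>^2 / <u_j, u_j>.
Coefficients: <v, e_1> = -8/sqrt(4), <v, e_2> = 1/sqrt(6), <v, e_3> = -8/sqrt(12).
Square and sum: Σ |<v, e_j>|^2 = 43/2.
Compute ||v||^2 = v·v = 22.
Deficit = 22 − 43/2 = 1/2 ≥ 0, confirming Bessel's inequality. (The deficit equals ||v − Σ <v,e_j> e_j||^2, the squared distance from v to span{e_j}.)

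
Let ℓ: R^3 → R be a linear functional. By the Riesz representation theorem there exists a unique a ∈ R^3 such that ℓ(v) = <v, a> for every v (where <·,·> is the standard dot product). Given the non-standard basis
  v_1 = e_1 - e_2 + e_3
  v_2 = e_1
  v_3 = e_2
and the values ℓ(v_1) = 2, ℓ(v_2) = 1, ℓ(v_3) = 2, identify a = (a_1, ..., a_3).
a = (1, 2, 3)

Write a = (a_1, ..., a_3) in the standard basis. For each basis vector v_i, ℓ(v_i) = <v_i, a> is a linear equation in the a_j's. Collect the n equations into a matrix system V a = ℓ, where row i of V is v_i (expressed in the standard basis). Since V is invertible (lower-triangular with 1s on the diagonal, up to permutation), solve by back-substitution:
  V =
[[1, -1, 1],
 [1, 0, 0],
 [0, 1, 0]]
  V a = (2, 1, 2)
Solving gives a = (1, 2, 3).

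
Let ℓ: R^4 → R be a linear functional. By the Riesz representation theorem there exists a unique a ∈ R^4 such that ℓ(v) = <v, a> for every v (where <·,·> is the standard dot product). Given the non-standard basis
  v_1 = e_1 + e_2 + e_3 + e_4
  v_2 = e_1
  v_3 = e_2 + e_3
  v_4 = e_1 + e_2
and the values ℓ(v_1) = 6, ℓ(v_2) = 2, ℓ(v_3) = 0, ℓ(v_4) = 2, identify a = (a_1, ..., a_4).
a = (2, 0, 0, 4)

Write a = (a_1, ..., a_4) in the standard basis. For each basis vector v_i, ℓ(v_i) = <v_i, a> is a linear equation in the a_j's. Collect the n equations into a matrix system V a = ℓ, where row i of V is v_i (expressed in the standard basis). Since V is invertible (lower-triangular with 1s on the diagonal, up to permutation), solve by back-substitution:
  V =
[[1, 1, 1, 1],
 [1, 0, 0, 0],
 [0, 1, 1, 0],
 [1, 1, 0, 0]]
  V a = (6, 2, 0, 2)
Solving gives a = (2, 0, 0, 4).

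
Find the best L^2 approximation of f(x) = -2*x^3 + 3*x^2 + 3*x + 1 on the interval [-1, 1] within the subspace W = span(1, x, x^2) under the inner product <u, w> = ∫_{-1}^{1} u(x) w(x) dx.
g(x) = 3*x^2 + 9*x/5 + 1

The best approximation g ∈ W is the orthogonal projection of f onto W. Writing g = a_0 + a_1 x + a_2 x^2, the coefficients solve the normal equations G · a = b where
  G_{ij} = <φ_i, φ_j> and b_i = <f, φ_i>, with φ_0 = 1, φ_1 = x, φ_2 = x^2.
G =
  [2, 0, 2/3]
  [0, 2/3, 0]
  [2/3, 0, 2/5],
b = (4, 6/5, 28/15).
Solving gives a_0 = 1, a_1 = 9/5, a_2 = 3, so
  g(x) = 3*x^2 + 9*x/5 + 1.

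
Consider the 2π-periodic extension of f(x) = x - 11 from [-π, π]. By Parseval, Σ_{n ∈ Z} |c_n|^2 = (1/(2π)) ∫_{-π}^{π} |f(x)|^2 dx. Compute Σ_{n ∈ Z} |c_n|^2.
Σ |c_n|^2 = π^2/3 + 121

Expand and integrate term by term over [-π, π]:
  ∫ (x)^2 dx = 1·(2π^3/3); ∫ 2·1·(-11)·x dx = 0 (odd integrand); ∫ (-11)^2 dx = 121·2π.
So (1/(2π)) ∫_{-π}^{π} (x - 11)^2 dx = 1π^2/3 + 121 = π^2/3 + 121.
Parseval ⇒ Σ |c_n|^2 = π^2/3 + 121.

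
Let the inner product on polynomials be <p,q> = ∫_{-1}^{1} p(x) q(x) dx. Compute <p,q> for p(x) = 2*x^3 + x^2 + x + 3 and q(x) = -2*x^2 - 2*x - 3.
<p,q> = -416/15

Expand the product: p(x)·q(x) = -4*x^5 - 6*x^4 - 10*x^3 - 11*x^2 - 9*x - 9.
∫_{-1}^{1} of each monomial x^k gives [2/(k+1) if k even, 0 if k odd]. Integrating term-by-term (or equivalently evaluating the antiderivative F(x) = -2*x^6/3 - 6*x^5/5 - 5*x^4/2 - 11*x^3/3 - 9*x^2/2 - 9*x at the endpoints):
  F(1) − F(−1) = -323/15 − (31/5) = -416/15.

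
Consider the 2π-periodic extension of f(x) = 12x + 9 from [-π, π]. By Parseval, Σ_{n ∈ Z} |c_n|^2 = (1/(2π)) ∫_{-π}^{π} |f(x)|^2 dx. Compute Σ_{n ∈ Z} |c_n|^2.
Σ |c_n|^2 = 48π^2 + 81

Expand and integrate term by term over [-π, π]:
  ∫ (12x)^2 dx = 144·(2π^3/3); ∫ 2·12·(9)·x dx = 0 (odd integrand); ∫ 9^2 dx = 81·2π.
So (1/(2π)) ∫_{-π}^{π} (12x + 9)^2 dx = 144π^2/3 + 81 = 48π^2 + 81.
Parseval ⇒ Σ |c_n|^2 = 48π^2 + 81.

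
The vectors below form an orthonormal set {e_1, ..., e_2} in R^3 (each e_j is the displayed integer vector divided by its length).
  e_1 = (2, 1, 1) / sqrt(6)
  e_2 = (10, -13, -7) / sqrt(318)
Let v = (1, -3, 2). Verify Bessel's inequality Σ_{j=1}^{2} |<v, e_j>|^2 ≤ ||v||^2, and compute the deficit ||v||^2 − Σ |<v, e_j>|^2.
Σ |<v, e_j>|^2 = 213/53; ||v||^2 = 14; deficit = 529/53

Write each e_j = u_j / sqrt(<u_j, u_j>) where u_j is the displayed integer vector. Then <v, e_j> = <v, u_j> / sqrt(<u_j, u_j>), so |<v, e_j>|^2 = <v, u_j>^2 / <u_j, u_j>.
Coefficients: <v, e_1> = 1/sqrt(6), <v, e_2> = 35/sqrt(318).
Square and sum: Σ |<v, e_j>|^2 = 213/53.
Compute ||v||^2 = v·v = 14.
Deficit = 14 − 213/53 = 529/53 ≥ 0, confirming Bessel's inequality. (The deficit equals ||v − Σ <v,e_j> e_j||^2, the squared distance from v to span{e_j}.)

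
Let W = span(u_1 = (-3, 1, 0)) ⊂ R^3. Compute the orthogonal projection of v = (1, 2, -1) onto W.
proj_W(v) = (3/10, -1/10, 0)

Set up U = [u_1 | ... | u_1] ∈ R^(3×1). The projector onto W = col(U) is P = U (U^T U)^(-1) U^T.
Compute U^T U =
  [10],
and U^T v = (-1).
Solve U^T U · c = U^T v for the coefficients: c = (-1/10). The projection is proj_W(v) = U c.
Check: (v - proj_W(v)) · u_1 = 0  (should be 0).
Result: proj_W(v) = (3/10, -1/10, 0).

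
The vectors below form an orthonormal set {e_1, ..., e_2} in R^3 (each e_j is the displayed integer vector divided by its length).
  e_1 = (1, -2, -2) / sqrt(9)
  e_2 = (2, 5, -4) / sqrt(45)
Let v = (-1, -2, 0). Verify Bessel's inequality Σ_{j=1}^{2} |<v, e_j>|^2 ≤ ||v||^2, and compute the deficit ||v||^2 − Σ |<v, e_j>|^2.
Σ |<v, e_j>|^2 = 21/5; ||v||^2 = 5; deficit = 4/5

Write each e_j = u_j / sqrt(<u_j, u_j>) where u_j is the displayed integer vector. Then <v, e_j> = <v, u_j> / sqrt(<u_j, u_j>), so |<v, e_j>|^2 = <v, u_j>^2 / <u_j, u_j>.
Coefficients: <v, e_1> = 3/sqrt(9), <v, e_2> = -12/sqrt(45).
Square and sum: Σ |<v, e_j>|^2 = 21/5.
Compute ||v||^2 = v·v = 5.
Deficit = 5 − 21/5 = 4/5 ≥ 0, confirming Bessel's inequality. (The deficit equals ||v − Σ <v,e_j> e_j||^2, the squared distance from v to span{e_j}.)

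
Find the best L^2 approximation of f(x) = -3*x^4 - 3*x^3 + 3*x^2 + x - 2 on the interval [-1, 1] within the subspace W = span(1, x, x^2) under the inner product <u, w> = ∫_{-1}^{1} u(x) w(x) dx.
g(x) = 3*x^2/7 - 4*x/5 - 61/35

The best approximation g ∈ W is the orthogonal projection of f onto W. Writing g = a_0 + a_1 x + a_2 x^2, the coefficients solve the normal equations G · a = b where
  G_{ij} = <φ_i, φ_j> and b_i = <f, φ_i>, with φ_0 = 1, φ_1 = x, φ_2 = x^2.
G =
  [2, 0, 2/3]
  [0, 2/3, 0]
  [2/3, 0, 2/5],
b = (-16/5, -8/15, -104/105).
Solving gives a_0 = -61/35, a_1 = -4/5, a_2 = 3/7, so
  g(x) = 3*x^2/7 - 4*x/5 - 61/35.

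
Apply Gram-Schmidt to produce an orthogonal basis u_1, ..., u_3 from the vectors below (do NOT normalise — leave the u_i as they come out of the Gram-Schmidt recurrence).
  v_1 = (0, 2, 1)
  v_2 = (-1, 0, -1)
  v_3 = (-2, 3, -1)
Orthogonal basis:
  u_1 = (0, 2, 1)
  u_2 = (-1, 2/5, -4/5)
  u_3 = (2/9, 1/9, -2/9)

Apply the Gram-Schmidt recurrence
  u_1 = v_1
  u_i = v_i − Σ_{j<i} ((v_i · u_j) / (u_j · u_j)) · u_j.

Step by step this gives:
  u_1 = (0, 2, 1)
  u_2 = (-1, 2/5, -4/5)
  u_3 = (2/9, 1/9, -2/9)

Orthogonality check:
  u_2 · u_1 = 0 (should be 0)
  u_3 · u_1 = 0 (should be 0)
  u_3 · u_2 = 0 (should be 0)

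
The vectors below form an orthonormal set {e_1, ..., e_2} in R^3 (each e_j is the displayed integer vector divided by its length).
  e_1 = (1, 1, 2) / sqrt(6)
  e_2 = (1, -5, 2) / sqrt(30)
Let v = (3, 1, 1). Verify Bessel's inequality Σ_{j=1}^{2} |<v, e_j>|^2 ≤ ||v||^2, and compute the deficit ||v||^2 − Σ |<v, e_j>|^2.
Σ |<v, e_j>|^2 = 6; ||v||^2 = 11; deficit = 5

Write each e_j = u_j / sqrt(<u_j, u_j>) where u_j is the displayed integer vector. Then <v, e_j> = <v, u_j> / sqrt(<u_j, u_j>), so |<v, e_j>|^2 = <v, u_j>^2 / <u_j, u_j>.
Coefficients: <v, e_1> = 6/sqrt(6), <v, e_2> = 0/sqrt(30).
Square and sum: Σ |<v, e_j>|^2 = 6.
Compute ||v||^2 = v·v = 11.
Deficit = 11 − 6 = 5 ≥ 0, confirming Bessel's inequality. (The deficit equals ||v − Σ <v,e_j> e_j||^2, the squared distance from v to span{e_j}.)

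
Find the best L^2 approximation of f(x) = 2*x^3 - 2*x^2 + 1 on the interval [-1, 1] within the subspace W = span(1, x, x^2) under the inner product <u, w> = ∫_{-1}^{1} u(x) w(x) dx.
g(x) = -2*x^2 + 6*x/5 + 1

The best approximation g ∈ W is the orthogonal projection of f onto W. Writing g = a_0 + a_1 x + a_2 x^2, the coefficients solve the normal equations G · a = b where
  G_{ij} = <φ_i, φ_j> and b_i = <f, φ_i>, with φ_0 = 1, φ_1 = x, φ_2 = x^2.
G =
  [2, 0, 2/3]
  [0, 2/3, 0]
  [2/3, 0, 2/5],
b = (2/3, 4/5, -2/15).
Solving gives a_0 = 1, a_1 = 6/5, a_2 = -2, so
  g(x) = -2*x^2 + 6*x/5 + 1.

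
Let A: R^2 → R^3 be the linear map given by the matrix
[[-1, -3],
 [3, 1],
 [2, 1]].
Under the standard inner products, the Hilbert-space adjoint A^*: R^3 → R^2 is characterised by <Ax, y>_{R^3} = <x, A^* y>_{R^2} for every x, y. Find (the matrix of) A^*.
A^* = A^T =
[[-1, 3, 2],
 [-3, 1, 1]]

For real matrices with standard dot products, the defining identity <Ax, y> = <x, A^* y> gives (Ax)^T y = x^T (A^*) y, i.e. x^T A^T y = x^T (A^*) y. Since this holds for all x, y, we must have A^* = A^T. Therefore
A^* =
[[-1, 3, 2],
 [-3, 1, 1]].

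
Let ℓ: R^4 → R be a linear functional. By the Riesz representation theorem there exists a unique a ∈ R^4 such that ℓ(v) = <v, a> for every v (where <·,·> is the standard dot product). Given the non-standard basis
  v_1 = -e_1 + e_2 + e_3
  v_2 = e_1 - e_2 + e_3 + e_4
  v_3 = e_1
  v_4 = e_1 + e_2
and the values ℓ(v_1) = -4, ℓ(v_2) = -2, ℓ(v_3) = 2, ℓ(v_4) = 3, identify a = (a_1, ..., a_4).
a = (2, 1, -3, 0)

Write a = (a_1, ..., a_4) in the standard basis. For each basis vector v_i, ℓ(v_i) = <v_i, a> is a linear equation in the a_j's. Collect the n equations into a matrix system V a = ℓ, where row i of V is v_i (expressed in the standard basis). Since V is invertible (lower-triangular with 1s on the diagonal, up to permutation), solve by back-substitution:
  V =
[[-1, 1, 1, 0],
 [1, -1, 1, 1],
 [1, 0, 0, 0],
 [1, 1, 0, 0]]
  V a = (-4, -2, 2, 3)
Solving gives a = (2, 1, -3, 0).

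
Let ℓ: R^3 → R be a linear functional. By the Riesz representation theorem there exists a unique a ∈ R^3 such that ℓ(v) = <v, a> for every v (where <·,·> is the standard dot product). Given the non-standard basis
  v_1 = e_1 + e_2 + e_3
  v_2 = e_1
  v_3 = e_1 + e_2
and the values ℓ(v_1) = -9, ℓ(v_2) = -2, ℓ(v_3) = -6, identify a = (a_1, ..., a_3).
a = (-2, -4, -3)

Write a = (a_1, ..., a_3) in the standard basis. For each basis vector v_i, ℓ(v_i) = <v_i, a> is a linear equation in the a_j's. Collect the n equations into a matrix system V a = ℓ, where row i of V is v_i (expressed in the standard basis). Since V is invertible (lower-triangular with 1s on the diagonal, up to permutation), solve by back-substitution:
  V =
[[1, 1, 1],
 [1, 0, 0],
 [1, 1, 0]]
  V a = (-9, -2, -6)
Solving gives a = (-2, -4, -3).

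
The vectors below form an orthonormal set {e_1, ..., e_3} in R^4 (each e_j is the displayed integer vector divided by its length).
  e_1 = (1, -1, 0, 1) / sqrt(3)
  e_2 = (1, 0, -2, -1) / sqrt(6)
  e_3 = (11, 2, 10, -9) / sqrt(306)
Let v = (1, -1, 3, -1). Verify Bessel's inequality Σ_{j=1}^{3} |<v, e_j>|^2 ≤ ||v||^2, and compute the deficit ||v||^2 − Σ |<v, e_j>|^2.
Σ |<v, e_j>|^2 = 179/17; ||v||^2 = 12; deficit = 25/17

Write each e_j = u_j / sqrt(<u_j, u_j>) where u_j is the displayed integer vector. Then <v, e_j> = <v, u_j> / sqrt(<u_j, u_j>), so |<v, e_j>|^2 = <v, u_j>^2 / <u_j, u_j>.
Coefficients: <v, e_1> = 1/sqrt(3), <v, e_2> = -4/sqrt(6), <v, e_3> = 48/sqrt(306).
Square and sum: Σ |<v, e_j>|^2 = 179/17.
Compute ||v||^2 = v·v = 12.
Deficit = 12 − 179/17 = 25/17 ≥ 0, confirming Bessel's inequality. (The deficit equals ||v − Σ <v,e_j> e_j||^2, the squared distance from v to span{e_j}.)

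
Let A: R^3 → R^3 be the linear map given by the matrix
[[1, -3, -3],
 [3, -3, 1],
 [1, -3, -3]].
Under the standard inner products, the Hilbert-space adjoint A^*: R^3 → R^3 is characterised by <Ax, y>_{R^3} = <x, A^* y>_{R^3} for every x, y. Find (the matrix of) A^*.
A^* = A^T =
[[1, 3, 1],
 [-3, -3, -3],
 [-3, 1, -3]]

For real matrices with standard dot products, the defining identity <Ax, y> = <x, A^* y> gives (Ax)^T y = x^T (A^*) y, i.e. x^T A^T y = x^T (A^*) y. Since this holds for all x, y, we must have A^* = A^T. Therefore
A^* =
[[1, 3, 1],
 [-3, -3, -3],
 [-3, 1, -3]].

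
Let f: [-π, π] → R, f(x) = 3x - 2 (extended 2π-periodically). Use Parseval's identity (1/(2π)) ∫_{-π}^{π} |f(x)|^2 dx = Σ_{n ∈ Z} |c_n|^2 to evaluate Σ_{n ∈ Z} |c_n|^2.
Σ |c_n|^2 = 3π^2 + 4

Expand and integrate term by term over [-π, π]:
  ∫ (3x)^2 dx = 9·(2π^3/3); ∫ 2·3·(-2)·x dx = 0 (odd integrand); ∫ (-2)^2 dx = 4·2π.
So (1/(2π)) ∫_{-π}^{π} (3x - 2)^2 dx = 9π^2/3 + 4 = 3π^2 + 4.
Parseval ⇒ Σ |c_n|^2 = 3π^2 + 4.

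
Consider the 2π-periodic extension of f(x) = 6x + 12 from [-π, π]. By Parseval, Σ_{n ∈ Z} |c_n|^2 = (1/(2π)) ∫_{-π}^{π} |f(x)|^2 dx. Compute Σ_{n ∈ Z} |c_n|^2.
Σ |c_n|^2 = 12π^2 + 144

Expand and integrate term by term over [-π, π]:
  ∫ (6x)^2 dx = 36·(2π^3/3); ∫ 2·6·(12)·x dx = 0 (odd integrand); ∫ 12^2 dx = 144·2π.
So (1/(2π)) ∫_{-π}^{π} (6x + 12)^2 dx = 36π^2/3 + 144 = 12π^2 + 144.
Parseval ⇒ Σ |c_n|^2 = 12π^2 + 144.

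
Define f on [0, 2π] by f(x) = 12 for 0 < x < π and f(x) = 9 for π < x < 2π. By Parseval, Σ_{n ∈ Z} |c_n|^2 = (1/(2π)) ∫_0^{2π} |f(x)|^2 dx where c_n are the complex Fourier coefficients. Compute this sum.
Σ |c_n|^2 = 225/2

Parseval equates the L^2 energy of f (normalised by 1/(2π)) with the ℓ^2 sum of its Fourier coefficients: (1/(2π)) ∫_0^{2π} |f|^2 = Σ |c_n|^2.
Compute the left side: (1/(2π)) [∫_0^π 12^2 dx + ∫_π^{2π} 9^2 dx] = (1/(2π)) · (144π + 81π) = (144 + 81)/2 = 225/2.
So Σ_{n ∈ Z} |c_n|^2 = 225/2.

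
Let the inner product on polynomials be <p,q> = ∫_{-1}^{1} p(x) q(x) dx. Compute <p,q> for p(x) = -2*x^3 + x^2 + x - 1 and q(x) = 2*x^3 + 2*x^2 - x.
<p,q> = -26/35

Expand the product: p(x)·q(x) = -4*x^6 - 2*x^5 + 6*x^4 - x^3 - 3*x^2 + x.
∫_{-1}^{1} of each monomial x^k gives [2/(k+1) if k even, 0 if k odd]. Integrating term-by-term (or equivalently evaluating the antiderivative F(x) = -4*x^7/7 - x^6/3 + 6*x^5/5 - x^4/4 - x^3 + x^2/2 at the endpoints):
  F(1) − F(−1) = -191/420 − (121/420) = -26/35.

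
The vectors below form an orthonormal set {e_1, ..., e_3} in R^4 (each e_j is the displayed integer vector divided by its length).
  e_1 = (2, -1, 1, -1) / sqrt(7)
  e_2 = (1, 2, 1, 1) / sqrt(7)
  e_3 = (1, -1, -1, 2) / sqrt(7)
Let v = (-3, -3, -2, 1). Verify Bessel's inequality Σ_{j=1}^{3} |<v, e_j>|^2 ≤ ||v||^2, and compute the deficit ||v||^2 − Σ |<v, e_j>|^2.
Σ |<v, e_j>|^2 = 152/7; ||v||^2 = 23; deficit = 9/7

Write each e_j = u_j / sqrt(<u_j, u_j>) where u_j is the displayed integer vector. Then <v, e_j> = <v, u_j> / sqrt(<u_j, u_j>), so |<v, e_j>|^2 = <v, u_j>^2 / <u_j, u_j>.
Coefficients: <v, e_1> = -6/sqrt(7), <v, e_2> = -10/sqrt(7), <v, e_3> = 4/sqrt(7).
Square and sum: Σ |<v, e_j>|^2 = 152/7.
Compute ||v||^2 = v·v = 23.
Deficit = 23 − 152/7 = 9/7 ≥ 0, confirming Bessel's inequality. (The deficit equals ||v − Σ <v,e_j> e_j||^2, the squared distance from v to span{e_j}.)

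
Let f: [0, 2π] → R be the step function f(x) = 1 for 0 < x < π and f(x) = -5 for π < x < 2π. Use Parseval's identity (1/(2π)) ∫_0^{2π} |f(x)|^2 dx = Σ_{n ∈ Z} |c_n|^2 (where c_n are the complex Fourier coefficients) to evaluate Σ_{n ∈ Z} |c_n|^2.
Σ |c_n|^2 = 13

Parseval equates the L^2 energy of f (normalised by 1/(2π)) with the ℓ^2 sum of its Fourier coefficients: (1/(2π)) ∫_0^{2π} |f|^2 = Σ |c_n|^2.
Compute the left side: (1/(2π)) [∫_0^π 1^2 dx + ∫_π^{2π} (-5)^2 dx] = (1/(2π)) · (1π + 25π) = (1 + 25)/2 = 13.
So Σ_{n ∈ Z} |c_n|^2 = 13.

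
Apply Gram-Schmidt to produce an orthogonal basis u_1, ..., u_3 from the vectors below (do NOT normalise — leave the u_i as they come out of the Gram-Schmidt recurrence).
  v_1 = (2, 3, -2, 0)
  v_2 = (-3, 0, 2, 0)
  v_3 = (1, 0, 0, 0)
Orthogonal basis:
  u_1 = (2, 3, -2, 0)
  u_2 = (-31/17, 30/17, 14/17, 0)
  u_3 = (36/121, 12/121, 54/121, 0)

Apply the Gram-Schmidt recurrence
  u_1 = v_1
  u_i = v_i − Σ_{j<i} ((v_i · u_j) / (u_j · u_j)) · u_j.

Step by step this gives:
  u_1 = (2, 3, -2, 0)
  u_2 = (-31/17, 30/17, 14/17, 0)
  u_3 = (36/121, 12/121, 54/121, 0)

Orthogonality check:
  u_2 · u_1 = 0 (should be 0)
  u_3 · u_1 = 0 (should be 0)
  u_3 · u_2 = 0 (should be 0)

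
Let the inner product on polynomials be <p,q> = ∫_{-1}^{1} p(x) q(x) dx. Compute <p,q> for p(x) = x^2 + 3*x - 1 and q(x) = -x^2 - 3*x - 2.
<p,q> = -46/15

Expand the product: p(x)·q(x) = -x^4 - 6*x^3 - 10*x^2 - 3*x + 2.
∫_{-1}^{1} of each monomial x^k gives [2/(k+1) if k even, 0 if k odd]. Integrating term-by-term (or equivalently evaluating the antiderivative F(x) = -x^5/5 - 3*x^4/2 - 10*x^3/3 - 3*x^2/2 + 2*x at the endpoints):
  F(1) − F(−1) = -68/15 − (-22/15) = -46/15.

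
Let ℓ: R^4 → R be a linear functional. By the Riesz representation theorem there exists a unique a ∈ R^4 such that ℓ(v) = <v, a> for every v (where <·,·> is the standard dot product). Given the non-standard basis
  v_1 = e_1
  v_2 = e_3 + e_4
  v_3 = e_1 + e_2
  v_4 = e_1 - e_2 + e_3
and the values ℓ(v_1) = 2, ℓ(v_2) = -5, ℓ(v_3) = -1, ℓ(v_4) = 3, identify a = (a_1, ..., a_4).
a = (2, -3, -2, -3)

Write a = (a_1, ..., a_4) in the standard basis. For each basis vector v_i, ℓ(v_i) = <v_i, a> is a linear equation in the a_j's. Collect the n equations into a matrix system V a = ℓ, where row i of V is v_i (expressed in the standard basis). Since V is invertible (lower-triangular with 1s on the diagonal, up to permutation), solve by back-substitution:
  V =
[[1, 0, 0, 0],
 [0, 0, 1, 1],
 [1, 1, 0, 0],
 [1, -1, 1, 0]]
  V a = (2, -5, -1, 3)
Solving gives a = (2, -3, -2, -3).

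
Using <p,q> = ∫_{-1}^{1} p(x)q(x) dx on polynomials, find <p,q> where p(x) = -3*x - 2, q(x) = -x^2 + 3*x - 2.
<p,q> = 10/3

Expand the product: p(x)·q(x) = 3*x^3 - 7*x^2 + 4.
∫_{-1}^{1} of each monomial x^k gives [2/(k+1) if k even, 0 if k odd]. Integrating term-by-term (or equivalently evaluating the antiderivative F(x) = 3*x^4/4 - 7*x^3/3 + 4*x at the endpoints):
  F(1) − F(−1) = 29/12 − (-11/12) = 10/3.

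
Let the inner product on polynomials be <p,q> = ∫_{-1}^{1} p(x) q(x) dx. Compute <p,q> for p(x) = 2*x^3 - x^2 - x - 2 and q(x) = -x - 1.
<p,q> = 68/15

Expand the product: p(x)·q(x) = -2*x^4 - x^3 + 2*x^2 + 3*x + 2.
∫_{-1}^{1} of each monomial x^k gives [2/(k+1) if k even, 0 if k odd]. Integrating term-by-term (or equivalently evaluating the antiderivative F(x) = -2*x^5/5 - x^4/4 + 2*x^3/3 + 3*x^2/2 + 2*x at the endpoints):
  F(1) − F(−1) = 211/60 − (-61/60) = 68/15.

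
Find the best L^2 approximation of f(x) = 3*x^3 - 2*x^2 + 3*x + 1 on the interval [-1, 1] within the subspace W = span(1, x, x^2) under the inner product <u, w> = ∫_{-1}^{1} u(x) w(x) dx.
g(x) = -2*x^2 + 24*x/5 + 1

The best approximation g ∈ W is the orthogonal projection of f onto W. Writing g = a_0 + a_1 x + a_2 x^2, the coefficients solve the normal equations G · a = b where
  G_{ij} = <φ_i, φ_j> and b_i = <f, φ_i>, with φ_0 = 1, φ_1 = x, φ_2 = x^2.
G =
  [2, 0, 2/3]
  [0, 2/3, 0]
  [2/3, 0, 2/5],
b = (2/3, 16/5, -2/15).
Solving gives a_0 = 1, a_1 = 24/5, a_2 = -2, so
  g(x) = -2*x^2 + 24*x/5 + 1.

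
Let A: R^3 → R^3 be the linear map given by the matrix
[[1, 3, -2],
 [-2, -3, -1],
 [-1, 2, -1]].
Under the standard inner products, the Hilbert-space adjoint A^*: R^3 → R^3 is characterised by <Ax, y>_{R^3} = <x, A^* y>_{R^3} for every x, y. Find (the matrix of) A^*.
A^* = A^T =
[[1, -2, -1],
 [3, -3, 2],
 [-2, -1, -1]]

For real matrices with standard dot products, the defining identity <Ax, y> = <x, A^* y> gives (Ax)^T y = x^T (A^*) y, i.e. x^T A^T y = x^T (A^*) y. Since this holds for all x, y, we must have A^* = A^T. Therefore
A^* =
[[1, -2, -1],
 [3, -3, 2],
 [-2, -1, -1]].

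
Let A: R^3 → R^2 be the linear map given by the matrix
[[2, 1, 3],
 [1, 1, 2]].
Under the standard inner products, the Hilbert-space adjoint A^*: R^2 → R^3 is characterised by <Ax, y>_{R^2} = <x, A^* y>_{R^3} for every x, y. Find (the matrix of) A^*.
A^* = A^T =
[[2, 1],
 [1, 1],
 [3, 2]]

For real matrices with standard dot products, the defining identity <Ax, y> = <x, A^* y> gives (Ax)^T y = x^T (A^*) y, i.e. x^T A^T y = x^T (A^*) y. Since this holds for all x, y, we must have A^* = A^T. Therefore
A^* =
[[2, 1],
 [1, 1],
 [3, 2]].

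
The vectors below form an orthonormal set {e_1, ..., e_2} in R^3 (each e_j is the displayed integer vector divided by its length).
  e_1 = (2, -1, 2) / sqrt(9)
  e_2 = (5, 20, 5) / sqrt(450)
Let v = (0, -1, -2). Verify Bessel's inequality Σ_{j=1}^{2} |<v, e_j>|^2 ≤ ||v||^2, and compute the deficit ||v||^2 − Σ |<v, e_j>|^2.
Σ |<v, e_j>|^2 = 3; ||v||^2 = 5; deficit = 2

Write each e_j = u_j / sqrt(<u_j, u_j>) where u_j is the displayed integer vector. Then <v, e_j> = <v, u_j> / sqrt(<u_j, u_j>), so |<v, e_j>|^2 = <v, u_j>^2 / <u_j, u_j>.
Coefficients: <v, e_1> = -3/sqrt(9), <v, e_2> = -30/sqrt(450).
Square and sum: Σ |<v, e_j>|^2 = 3.
Compute ||v||^2 = v·v = 5.
Deficit = 5 − 3 = 2 ≥ 0, confirming Bessel's inequality. (The deficit equals ||v − Σ <v,e_j> e_j||^2, the squared distance from v to span{e_j}.)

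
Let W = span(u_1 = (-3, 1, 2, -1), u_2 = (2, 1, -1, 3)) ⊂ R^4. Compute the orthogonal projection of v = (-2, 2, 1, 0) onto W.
proj_W(v) = (-2, 7/5, 37/25, 9/25)

Set up U = [u_1 | ... | u_2] ∈ R^(4×2). The projector onto W = col(U) is P = U (U^T U)^(-1) U^T.
Compute U^T U =
  [15, -10]
  [-10, 15],
and U^T v = (10, -3).
Solve U^T U · c = U^T v for the coefficients: c = (24/25, 11/25). The projection is proj_W(v) = U c.
Check: (v - proj_W(v)) · u_1 = 0  (should be 0).
Check: (v - proj_W(v)) · u_2 = 0  (should be 0).
Result: proj_W(v) = (-2, 7/5, 37/25, 9/25).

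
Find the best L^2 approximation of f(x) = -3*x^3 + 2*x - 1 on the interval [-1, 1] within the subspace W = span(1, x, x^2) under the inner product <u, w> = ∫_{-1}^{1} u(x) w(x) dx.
g(x) = x/5 - 1

The best approximation g ∈ W is the orthogonal projection of f onto W. Writing g = a_0 + a_1 x + a_2 x^2, the coefficients solve the normal equations G · a = b where
  G_{ij} = <φ_i, φ_j> and b_i = <f, φ_i>, with φ_0 = 1, φ_1 = x, φ_2 = x^2.
G =
  [2, 0, 2/3]
  [0, 2/3, 0]
  [2/3, 0, 2/5],
b = (-2, 2/15, -2/3).
Solving gives a_0 = -1, a_1 = 1/5, a_2 = 0, so
  g(x) = x/5 - 1.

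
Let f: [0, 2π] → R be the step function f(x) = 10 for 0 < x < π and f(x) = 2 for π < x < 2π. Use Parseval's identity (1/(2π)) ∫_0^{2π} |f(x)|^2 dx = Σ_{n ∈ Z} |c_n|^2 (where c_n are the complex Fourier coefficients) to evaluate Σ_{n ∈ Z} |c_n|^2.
Σ |c_n|^2 = 52

Parseval equates the L^2 energy of f (normalised by 1/(2π)) with the ℓ^2 sum of its Fourier coefficients: (1/(2π)) ∫_0^{2π} |f|^2 = Σ |c_n|^2.
Compute the left side: (1/(2π)) [∫_0^π 10^2 dx + ∫_π^{2π} 2^2 dx] = (1/(2π)) · (100π + 4π) = (100 + 4)/2 = 52.
So Σ_{n ∈ Z} |c_n|^2 = 52.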